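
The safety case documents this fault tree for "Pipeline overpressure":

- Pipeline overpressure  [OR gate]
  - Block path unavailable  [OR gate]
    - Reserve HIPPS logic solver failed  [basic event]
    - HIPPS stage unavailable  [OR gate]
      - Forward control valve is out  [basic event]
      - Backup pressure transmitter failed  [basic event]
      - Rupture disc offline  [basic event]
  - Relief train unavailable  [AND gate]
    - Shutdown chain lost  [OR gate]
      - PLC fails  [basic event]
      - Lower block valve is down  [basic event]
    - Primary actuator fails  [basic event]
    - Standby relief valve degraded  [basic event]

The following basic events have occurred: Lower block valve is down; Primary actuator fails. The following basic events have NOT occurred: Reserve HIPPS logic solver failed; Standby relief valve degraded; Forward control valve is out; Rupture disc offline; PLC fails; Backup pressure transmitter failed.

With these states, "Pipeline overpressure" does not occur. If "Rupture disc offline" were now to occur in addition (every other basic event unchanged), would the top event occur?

Yes

Counterfactual: set "Rupture disc offline" to occurred.
HIPPS stage unavailable [OR]: Forward control valve is out=not, Backup pressure transmitter failed=not, Rupture disc offline=occurs → at least one input occurs → occurs.
Block path unavailable [OR]: Reserve HIPPS logic solver failed=not, HIPPS stage unavailable=occurs → at least one input occurs → occurs.
Shutdown chain lost [OR]: PLC fails=not, Lower block valve is down=occurs → at least one input occurs → occurs.
Relief train unavailable [AND]: Shutdown chain lost=occurs, Primary actuator fails=occurs, Standby relief valve degraded=not → not all inputs occur → does not occur.
Pipeline overpressure [OR]: Block path unavailable=occurs, Relief train unavailable=not → at least one input occurs → occurs.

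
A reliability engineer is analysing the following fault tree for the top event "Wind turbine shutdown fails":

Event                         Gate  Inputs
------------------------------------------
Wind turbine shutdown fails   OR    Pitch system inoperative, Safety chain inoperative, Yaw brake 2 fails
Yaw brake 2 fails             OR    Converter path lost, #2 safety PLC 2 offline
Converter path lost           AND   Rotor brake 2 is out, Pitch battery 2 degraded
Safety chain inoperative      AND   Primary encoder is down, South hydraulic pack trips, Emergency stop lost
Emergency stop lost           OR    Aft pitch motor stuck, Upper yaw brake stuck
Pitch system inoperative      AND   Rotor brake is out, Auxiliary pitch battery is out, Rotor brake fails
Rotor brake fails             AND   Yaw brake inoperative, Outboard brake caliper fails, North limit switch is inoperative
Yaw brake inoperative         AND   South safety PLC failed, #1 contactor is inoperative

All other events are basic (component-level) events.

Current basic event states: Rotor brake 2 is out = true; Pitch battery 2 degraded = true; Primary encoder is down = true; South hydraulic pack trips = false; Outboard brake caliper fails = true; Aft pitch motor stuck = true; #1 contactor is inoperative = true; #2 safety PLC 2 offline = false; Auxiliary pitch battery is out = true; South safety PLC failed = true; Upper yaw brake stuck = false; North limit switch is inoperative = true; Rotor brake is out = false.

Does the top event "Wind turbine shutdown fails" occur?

Yaw brake inoperative [AND]: South safety PLC failed=occurs, #1 contactor is inoperative=occurs → all inputs occur → occurs.
Rotor brake fails [AND]: Yaw brake inoperative=occurs, Outboard brake caliper fails=occurs, North limit switch is inoperative=occurs → all inputs occur → occurs.
Pitch system inoperative [AND]: Rotor brake is out=not, Auxiliary pitch battery is out=occurs, Rotor brake fails=occurs → not all inputs occur → does not occur.
Emergency stop lost [OR]: Aft pitch motor stuck=occurs, Upper yaw brake stuck=not → at least one input occurs → occurs.
Safety chain inoperative [AND]: Primary encoder is down=occurs, South hydraulic pack trips=not, Emergency stop lost=occurs → not all inputs occur → does not occur.
Converter path lost [AND]: Rotor brake 2 is out=occurs, Pitch battery 2 degraded=occurs → all inputs occur → occurs.
Yaw brake 2 fails [OR]: Converter path lost=occurs, #2 safety PLC 2 offline=not → at least one input occurs → occurs.
Wind turbine shutdown fails [OR]: Pitch system inoperative=not, Safety chain inoperative=not, Yaw brake 2 fails=occurs → at least one input occurs → occurs.

Yes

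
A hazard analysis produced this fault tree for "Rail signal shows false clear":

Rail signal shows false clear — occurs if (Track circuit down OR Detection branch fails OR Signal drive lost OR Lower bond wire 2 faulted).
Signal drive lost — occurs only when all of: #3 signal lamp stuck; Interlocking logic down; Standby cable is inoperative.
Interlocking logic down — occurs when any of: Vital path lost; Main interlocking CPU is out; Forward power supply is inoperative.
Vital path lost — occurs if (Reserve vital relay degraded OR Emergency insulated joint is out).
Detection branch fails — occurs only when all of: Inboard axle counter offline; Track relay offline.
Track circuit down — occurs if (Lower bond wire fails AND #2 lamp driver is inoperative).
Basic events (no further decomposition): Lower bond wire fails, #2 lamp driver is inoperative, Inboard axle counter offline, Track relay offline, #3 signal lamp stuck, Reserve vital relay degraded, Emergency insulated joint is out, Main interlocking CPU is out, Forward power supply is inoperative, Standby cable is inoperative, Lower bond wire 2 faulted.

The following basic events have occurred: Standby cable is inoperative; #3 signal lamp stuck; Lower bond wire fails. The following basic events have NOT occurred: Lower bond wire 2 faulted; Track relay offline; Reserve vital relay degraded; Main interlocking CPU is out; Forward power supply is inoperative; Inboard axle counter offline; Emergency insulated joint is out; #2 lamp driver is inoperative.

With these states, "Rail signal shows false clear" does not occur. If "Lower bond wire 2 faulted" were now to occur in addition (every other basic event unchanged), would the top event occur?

Yes

Counterfactual: set "Lower bond wire 2 faulted" to occurred.
Track circuit down [AND]: Lower bond wire fails=occurs, #2 lamp driver is inoperative=not → not all inputs occur → does not occur.
Detection branch fails [AND]: Inboard axle counter offline=not, Track relay offline=not → not all inputs occur → does not occur.
Vital path lost [OR]: Reserve vital relay degraded=not, Emergency insulated joint is out=not → no input occurs → does not occur.
Interlocking logic down [OR]: Vital path lost=not, Main interlocking CPU is out=not, Forward power supply is inoperative=not → no input occurs → does not occur.
Signal drive lost [AND]: #3 signal lamp stuck=occurs, Interlocking logic down=not, Standby cable is inoperative=occurs → not all inputs occur → does not occur.
Rail signal shows false clear [OR]: Track circuit down=not, Detection branch fails=not, Signal drive lost=not, Lower bond wire 2 faulted=occurs → at least one input occurs → occurs.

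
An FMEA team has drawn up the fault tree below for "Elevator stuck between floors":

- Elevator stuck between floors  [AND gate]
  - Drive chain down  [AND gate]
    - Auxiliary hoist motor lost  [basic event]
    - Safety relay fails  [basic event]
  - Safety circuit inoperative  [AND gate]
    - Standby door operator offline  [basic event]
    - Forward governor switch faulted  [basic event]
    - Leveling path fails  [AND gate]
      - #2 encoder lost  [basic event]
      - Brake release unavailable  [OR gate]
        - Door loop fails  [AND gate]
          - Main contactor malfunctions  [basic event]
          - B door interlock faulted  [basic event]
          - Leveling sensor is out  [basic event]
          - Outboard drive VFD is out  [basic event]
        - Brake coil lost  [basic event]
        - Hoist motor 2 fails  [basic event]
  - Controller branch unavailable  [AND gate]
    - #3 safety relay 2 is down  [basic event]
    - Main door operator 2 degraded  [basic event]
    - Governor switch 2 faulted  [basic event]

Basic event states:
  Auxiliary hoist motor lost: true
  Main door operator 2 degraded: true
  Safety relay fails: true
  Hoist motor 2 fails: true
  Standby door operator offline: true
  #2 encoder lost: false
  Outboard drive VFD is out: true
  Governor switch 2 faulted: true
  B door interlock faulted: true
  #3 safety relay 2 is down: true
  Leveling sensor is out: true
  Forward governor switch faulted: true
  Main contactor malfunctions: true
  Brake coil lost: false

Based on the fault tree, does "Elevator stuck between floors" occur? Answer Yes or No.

Drive chain down [AND]: Auxiliary hoist motor lost=occurs, Safety relay fails=occurs → all inputs occur → occurs.
Door loop fails [AND]: Main contactor malfunctions=occurs, B door interlock faulted=occurs, Leveling sensor is out=occurs, Outboard drive VFD is out=occurs → all inputs occur → occurs.
Brake release unavailable [OR]: Door loop fails=occurs, Brake coil lost=not, Hoist motor 2 fails=occurs → at least one input occurs → occurs.
Leveling path fails [AND]: #2 encoder lost=not, Brake release unavailable=occurs → not all inputs occur → does not occur.
Safety circuit inoperative [AND]: Standby door operator offline=occurs, Forward governor switch faulted=occurs, Leveling path fails=not → not all inputs occur → does not occur.
Controller branch unavailable [AND]: #3 safety relay 2 is down=occurs, Main door operator 2 degraded=occurs, Governor switch 2 faulted=occurs → all inputs occur → occurs.
Elevator stuck between floors [AND]: Drive chain down=occurs, Safety circuit inoperative=not, Controller branch unavailable=occurs → not all inputs occur → does not occur.

No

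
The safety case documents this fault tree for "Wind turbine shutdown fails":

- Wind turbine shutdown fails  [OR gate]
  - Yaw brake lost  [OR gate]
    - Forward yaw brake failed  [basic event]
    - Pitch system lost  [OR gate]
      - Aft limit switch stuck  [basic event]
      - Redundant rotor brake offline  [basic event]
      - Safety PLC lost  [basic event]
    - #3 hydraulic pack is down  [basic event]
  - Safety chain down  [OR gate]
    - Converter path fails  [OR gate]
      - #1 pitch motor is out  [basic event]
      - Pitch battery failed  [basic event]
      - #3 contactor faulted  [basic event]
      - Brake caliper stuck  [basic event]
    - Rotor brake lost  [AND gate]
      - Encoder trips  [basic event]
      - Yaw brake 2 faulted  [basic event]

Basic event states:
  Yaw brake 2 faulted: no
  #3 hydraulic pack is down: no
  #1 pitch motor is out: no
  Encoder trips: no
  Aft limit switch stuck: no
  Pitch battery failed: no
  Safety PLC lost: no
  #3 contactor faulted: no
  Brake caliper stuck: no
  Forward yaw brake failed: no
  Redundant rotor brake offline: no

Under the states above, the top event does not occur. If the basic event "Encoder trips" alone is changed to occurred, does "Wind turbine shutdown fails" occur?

No

Counterfactual: set "Encoder trips" to occurred.
Pitch system lost [OR]: Aft limit switch stuck=not, Redundant rotor brake offline=not, Safety PLC lost=not → no input occurs → does not occur.
Yaw brake lost [OR]: Forward yaw brake failed=not, Pitch system lost=not, #3 hydraulic pack is down=not → no input occurs → does not occur.
Converter path fails [OR]: #1 pitch motor is out=not, Pitch battery failed=not, #3 contactor faulted=not, Brake caliper stuck=not → no input occurs → does not occur.
Rotor brake lost [AND]: Encoder trips=occurs, Yaw brake 2 faulted=not → not all inputs occur → does not occur.
Safety chain down [OR]: Converter path fails=not, Rotor brake lost=not → no input occurs → does not occur.
Wind turbine shutdown fails [OR]: Yaw brake lost=not, Safety chain down=not → no input occurs → does not occur.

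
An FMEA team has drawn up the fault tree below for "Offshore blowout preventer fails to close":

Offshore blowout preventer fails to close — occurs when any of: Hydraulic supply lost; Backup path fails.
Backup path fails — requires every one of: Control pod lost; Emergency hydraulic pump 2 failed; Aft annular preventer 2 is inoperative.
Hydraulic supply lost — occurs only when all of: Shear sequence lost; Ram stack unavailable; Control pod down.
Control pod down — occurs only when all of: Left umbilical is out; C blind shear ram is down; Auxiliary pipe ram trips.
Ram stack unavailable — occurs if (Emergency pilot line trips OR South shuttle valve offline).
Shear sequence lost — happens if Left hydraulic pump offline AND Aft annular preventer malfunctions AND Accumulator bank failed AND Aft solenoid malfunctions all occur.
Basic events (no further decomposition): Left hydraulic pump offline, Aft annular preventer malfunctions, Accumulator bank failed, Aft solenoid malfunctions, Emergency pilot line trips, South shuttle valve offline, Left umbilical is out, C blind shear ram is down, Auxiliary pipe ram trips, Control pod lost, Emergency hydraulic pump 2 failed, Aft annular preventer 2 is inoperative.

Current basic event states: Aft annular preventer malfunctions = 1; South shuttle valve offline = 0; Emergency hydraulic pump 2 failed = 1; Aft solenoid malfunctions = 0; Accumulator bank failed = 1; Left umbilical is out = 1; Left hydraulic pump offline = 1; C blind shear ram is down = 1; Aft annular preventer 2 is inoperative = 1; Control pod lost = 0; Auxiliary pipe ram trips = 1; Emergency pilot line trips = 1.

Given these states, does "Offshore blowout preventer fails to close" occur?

No

Shear sequence lost [AND]: Left hydraulic pump offline=occurs, Aft annular preventer malfunctions=occurs, Accumulator bank failed=occurs, Aft solenoid malfunctions=not → not all inputs occur → does not occur.
Ram stack unavailable [OR]: Emergency pilot line trips=occurs, South shuttle valve offline=not → at least one input occurs → occurs.
Control pod down [AND]: Left umbilical is out=occurs, C blind shear ram is down=occurs, Auxiliary pipe ram trips=occurs → all inputs occur → occurs.
Hydraulic supply lost [AND]: Shear sequence lost=not, Ram stack unavailable=occurs, Control pod down=occurs → not all inputs occur → does not occur.
Backup path fails [AND]: Control pod lost=not, Emergency hydraulic pump 2 failed=occurs, Aft annular preventer 2 is inoperative=occurs → not all inputs occur → does not occur.
Offshore blowout preventer fails to close [OR]: Hydraulic supply lost=not, Backup path fails=not → no input occurs → does not occur.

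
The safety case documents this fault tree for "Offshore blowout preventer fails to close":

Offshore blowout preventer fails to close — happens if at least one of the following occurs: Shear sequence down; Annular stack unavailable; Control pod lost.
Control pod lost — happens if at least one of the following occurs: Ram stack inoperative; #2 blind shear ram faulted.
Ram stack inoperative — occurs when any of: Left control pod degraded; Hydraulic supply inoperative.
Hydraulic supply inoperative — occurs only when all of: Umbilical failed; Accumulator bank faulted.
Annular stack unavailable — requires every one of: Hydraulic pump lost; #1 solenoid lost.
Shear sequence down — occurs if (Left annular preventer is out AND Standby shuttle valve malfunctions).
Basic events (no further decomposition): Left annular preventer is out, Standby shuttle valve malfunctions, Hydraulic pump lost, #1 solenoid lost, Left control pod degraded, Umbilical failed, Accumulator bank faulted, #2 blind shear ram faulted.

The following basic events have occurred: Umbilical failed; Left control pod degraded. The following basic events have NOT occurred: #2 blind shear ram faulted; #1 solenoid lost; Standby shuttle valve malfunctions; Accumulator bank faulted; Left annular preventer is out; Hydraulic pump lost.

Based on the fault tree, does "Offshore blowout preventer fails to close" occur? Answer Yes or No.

Yes

Shear sequence down [AND]: Left annular preventer is out=not, Standby shuttle valve malfunctions=not → not all inputs occur → does not occur.
Annular stack unavailable [AND]: Hydraulic pump lost=not, #1 solenoid lost=not → not all inputs occur → does not occur.
Hydraulic supply inoperative [AND]: Umbilical failed=occurs, Accumulator bank faulted=not → not all inputs occur → does not occur.
Ram stack inoperative [OR]: Left control pod degraded=occurs, Hydraulic supply inoperative=not → at least one input occurs → occurs.
Control pod lost [OR]: Ram stack inoperative=occurs, #2 blind shear ram faulted=not → at least one input occurs → occurs.
Offshore blowout preventer fails to close [OR]: Shear sequence down=not, Annular stack unavailable=not, Control pod lost=occurs → at least one input occurs → occurs.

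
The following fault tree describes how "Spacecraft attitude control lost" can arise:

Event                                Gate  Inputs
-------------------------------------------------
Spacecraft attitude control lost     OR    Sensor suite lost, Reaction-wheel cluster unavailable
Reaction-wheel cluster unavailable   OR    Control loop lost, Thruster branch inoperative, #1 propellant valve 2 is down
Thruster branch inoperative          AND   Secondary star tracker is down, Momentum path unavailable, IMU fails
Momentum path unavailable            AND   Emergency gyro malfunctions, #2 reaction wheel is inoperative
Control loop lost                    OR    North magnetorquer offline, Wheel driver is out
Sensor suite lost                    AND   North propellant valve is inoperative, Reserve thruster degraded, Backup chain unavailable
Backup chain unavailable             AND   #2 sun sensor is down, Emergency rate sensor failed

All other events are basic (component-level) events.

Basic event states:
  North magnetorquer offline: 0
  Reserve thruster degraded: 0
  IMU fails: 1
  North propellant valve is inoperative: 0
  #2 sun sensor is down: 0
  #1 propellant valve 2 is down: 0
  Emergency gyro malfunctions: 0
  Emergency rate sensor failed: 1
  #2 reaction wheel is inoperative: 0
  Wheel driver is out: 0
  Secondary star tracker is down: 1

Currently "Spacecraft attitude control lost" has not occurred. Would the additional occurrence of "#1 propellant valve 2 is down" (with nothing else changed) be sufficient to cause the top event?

Counterfactual: set "#1 propellant valve 2 is down" to occurred.
Backup chain unavailable [AND]: #2 sun sensor is down=not, Emergency rate sensor failed=occurs → not all inputs occur → does not occur.
Sensor suite lost [AND]: North propellant valve is inoperative=not, Reserve thruster degraded=not, Backup chain unavailable=not → not all inputs occur → does not occur.
Control loop lost [OR]: North magnetorquer offline=not, Wheel driver is out=not → no input occurs → does not occur.
Momentum path unavailable [AND]: Emergency gyro malfunctions=not, #2 reaction wheel is inoperative=not → not all inputs occur → does not occur.
Thruster branch inoperative [AND]: Secondary star tracker is down=occurs, Momentum path unavailable=not, IMU fails=occurs → not all inputs occur → does not occur.
Reaction-wheel cluster unavailable [OR]: Control loop lost=not, Thruster branch inoperative=not, #1 propellant valve 2 is down=occurs → at least one input occurs → occurs.
Spacecraft attitude control lost [OR]: Sensor suite lost=not, Reaction-wheel cluster unavailable=occurs → at least one input occurs → occurs.

Yes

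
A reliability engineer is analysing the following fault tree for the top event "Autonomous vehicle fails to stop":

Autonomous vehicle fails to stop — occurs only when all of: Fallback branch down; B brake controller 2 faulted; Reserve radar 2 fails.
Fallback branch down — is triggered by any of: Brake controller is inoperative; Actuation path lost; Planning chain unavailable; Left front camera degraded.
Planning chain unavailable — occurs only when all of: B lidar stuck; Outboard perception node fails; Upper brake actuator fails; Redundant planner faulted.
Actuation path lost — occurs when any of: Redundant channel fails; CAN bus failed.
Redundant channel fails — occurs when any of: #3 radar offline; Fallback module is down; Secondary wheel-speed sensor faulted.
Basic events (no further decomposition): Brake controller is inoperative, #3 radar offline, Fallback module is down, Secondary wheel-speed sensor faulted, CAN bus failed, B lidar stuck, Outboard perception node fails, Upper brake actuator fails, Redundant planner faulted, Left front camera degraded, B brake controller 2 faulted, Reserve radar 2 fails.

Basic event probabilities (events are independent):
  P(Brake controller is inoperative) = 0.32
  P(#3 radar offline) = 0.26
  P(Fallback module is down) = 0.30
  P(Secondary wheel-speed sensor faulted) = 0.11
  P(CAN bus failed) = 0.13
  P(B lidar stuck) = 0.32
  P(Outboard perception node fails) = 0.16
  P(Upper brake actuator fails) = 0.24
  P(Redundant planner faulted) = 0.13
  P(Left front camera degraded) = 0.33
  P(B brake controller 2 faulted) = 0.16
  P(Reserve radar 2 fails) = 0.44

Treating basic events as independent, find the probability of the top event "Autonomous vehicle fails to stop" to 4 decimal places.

0.0576

P(Redundant channel fails) [OR] = 1 − (1−0.26) × (1−0.30) × (1−0.11) = 0.538980
P(Actuation path lost) [OR] = 1 − (1−0.538980) × (1−0.13) = 0.598913
P(Planning chain unavailable) [AND] = 0.32 × 0.16 × 0.24 × 0.13 = 0.001597
P(Fallback branch down) [OR] = 1 − (1−0.32) × (1−0.598913) × (1−0.001597) × (1−0.33) = 0.817557
P(Autonomous vehicle fails to stop) [AND] = 0.817557 × 0.16 × 0.44 = 0.057556
Rounded to 4 decimal places: P(Autonomous vehicle fails to stop) ≈ 0.0576.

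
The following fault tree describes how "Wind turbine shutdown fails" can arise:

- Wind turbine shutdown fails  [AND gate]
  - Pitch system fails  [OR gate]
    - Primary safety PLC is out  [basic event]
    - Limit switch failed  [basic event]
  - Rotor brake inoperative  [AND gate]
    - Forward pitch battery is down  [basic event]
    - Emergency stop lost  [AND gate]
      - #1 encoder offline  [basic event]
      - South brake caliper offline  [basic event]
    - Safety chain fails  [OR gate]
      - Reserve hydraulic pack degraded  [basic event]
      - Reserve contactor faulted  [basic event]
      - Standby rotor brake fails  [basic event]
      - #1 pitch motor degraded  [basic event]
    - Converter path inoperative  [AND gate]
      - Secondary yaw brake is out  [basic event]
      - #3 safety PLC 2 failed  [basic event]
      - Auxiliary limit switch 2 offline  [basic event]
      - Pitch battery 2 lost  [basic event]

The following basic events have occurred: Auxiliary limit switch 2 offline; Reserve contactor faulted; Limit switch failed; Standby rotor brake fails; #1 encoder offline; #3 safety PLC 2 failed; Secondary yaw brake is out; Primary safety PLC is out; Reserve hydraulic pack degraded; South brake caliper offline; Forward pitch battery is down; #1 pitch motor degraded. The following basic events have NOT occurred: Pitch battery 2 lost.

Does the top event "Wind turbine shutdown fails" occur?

No

Pitch system fails [OR]: Primary safety PLC is out=occurs, Limit switch failed=occurs → at least one input occurs → occurs.
Emergency stop lost [AND]: #1 encoder offline=occurs, South brake caliper offline=occurs → all inputs occur → occurs.
Safety chain fails [OR]: Reserve hydraulic pack degraded=occurs, Reserve contactor faulted=occurs, Standby rotor brake fails=occurs, #1 pitch motor degraded=occurs → at least one input occurs → occurs.
Converter path inoperative [AND]: Secondary yaw brake is out=occurs, #3 safety PLC 2 failed=occurs, Auxiliary limit switch 2 offline=occurs, Pitch battery 2 lost=not → not all inputs occur → does not occur.
Rotor brake inoperative [AND]: Forward pitch battery is down=occurs, Emergency stop lost=occurs, Safety chain fails=occurs, Converter path inoperative=not → not all inputs occur → does not occur.
Wind turbine shutdown fails [AND]: Pitch system fails=occurs, Rotor brake inoperative=not → not all inputs occur → does not occur.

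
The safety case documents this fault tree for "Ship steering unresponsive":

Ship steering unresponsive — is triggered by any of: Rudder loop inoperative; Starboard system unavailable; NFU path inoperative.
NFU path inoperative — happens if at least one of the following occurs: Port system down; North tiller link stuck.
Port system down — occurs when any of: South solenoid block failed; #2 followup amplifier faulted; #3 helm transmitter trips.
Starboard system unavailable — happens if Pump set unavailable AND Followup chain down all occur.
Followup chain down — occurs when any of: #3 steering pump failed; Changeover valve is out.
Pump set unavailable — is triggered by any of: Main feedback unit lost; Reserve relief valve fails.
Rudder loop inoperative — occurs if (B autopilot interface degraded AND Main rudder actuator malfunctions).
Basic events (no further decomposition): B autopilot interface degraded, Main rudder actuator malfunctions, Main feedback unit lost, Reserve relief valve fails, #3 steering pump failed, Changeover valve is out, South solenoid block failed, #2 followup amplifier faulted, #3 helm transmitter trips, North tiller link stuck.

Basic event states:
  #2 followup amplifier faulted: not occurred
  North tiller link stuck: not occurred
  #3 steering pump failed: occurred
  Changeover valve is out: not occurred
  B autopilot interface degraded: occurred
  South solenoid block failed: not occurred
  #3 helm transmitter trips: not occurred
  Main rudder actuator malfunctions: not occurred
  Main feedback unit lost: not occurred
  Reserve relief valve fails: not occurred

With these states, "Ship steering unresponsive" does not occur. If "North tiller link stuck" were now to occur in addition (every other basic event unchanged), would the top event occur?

Counterfactual: set "North tiller link stuck" to occurred.
Rudder loop inoperative [AND]: B autopilot interface degraded=occurs, Main rudder actuator malfunctions=not → not all inputs occur → does not occur.
Pump set unavailable [OR]: Main feedback unit lost=not, Reserve relief valve fails=not → no input occurs → does not occur.
Followup chain down [OR]: #3 steering pump failed=occurs, Changeover valve is out=not → at least one input occurs → occurs.
Starboard system unavailable [AND]: Pump set unavailable=not, Followup chain down=occurs → not all inputs occur → does not occur.
Port system down [OR]: South solenoid block failed=not, #2 followup amplifier faulted=not, #3 helm transmitter trips=not → no input occurs → does not occur.
NFU path inoperative [OR]: Port system down=not, North tiller link stuck=occurs → at least one input occurs → occurs.
Ship steering unresponsive [OR]: Rudder loop inoperative=not, Starboard system unavailable=not, NFU path inoperative=occurs → at least one input occurs → occurs.

Yes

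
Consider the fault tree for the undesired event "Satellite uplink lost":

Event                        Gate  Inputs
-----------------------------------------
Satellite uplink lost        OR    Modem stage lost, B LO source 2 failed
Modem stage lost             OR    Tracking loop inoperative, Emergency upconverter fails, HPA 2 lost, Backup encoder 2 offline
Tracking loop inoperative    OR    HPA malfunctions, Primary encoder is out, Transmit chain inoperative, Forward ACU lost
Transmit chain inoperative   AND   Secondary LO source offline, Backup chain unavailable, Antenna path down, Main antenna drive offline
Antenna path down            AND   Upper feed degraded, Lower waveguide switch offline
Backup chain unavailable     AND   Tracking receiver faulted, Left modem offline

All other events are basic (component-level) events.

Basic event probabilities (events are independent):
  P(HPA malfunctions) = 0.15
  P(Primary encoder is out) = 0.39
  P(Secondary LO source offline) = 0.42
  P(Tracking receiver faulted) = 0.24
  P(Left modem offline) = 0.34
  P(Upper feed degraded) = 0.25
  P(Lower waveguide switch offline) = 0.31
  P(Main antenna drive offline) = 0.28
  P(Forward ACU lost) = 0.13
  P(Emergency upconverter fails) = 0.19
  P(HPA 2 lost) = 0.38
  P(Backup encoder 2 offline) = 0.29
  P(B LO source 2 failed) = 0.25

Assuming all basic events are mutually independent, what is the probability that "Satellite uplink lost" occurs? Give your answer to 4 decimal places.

0.8795

P(Backup chain unavailable) [AND] = 0.24 × 0.34 = 0.081600
P(Antenna path down) [AND] = 0.25 × 0.31 = 0.077500
P(Transmit chain inoperative) [AND] = 0.42 × 0.081600 × 0.077500 × 0.28 = 0.000744
P(Tracking loop inoperative) [OR] = 1 − (1−0.15) × (1−0.39) × (1−0.000744) × (1−0.13) = 0.549241
P(Modem stage lost) [OR] = 1 − (1−0.549241) × (1−0.19) × (1−0.38) × (1−0.29) = 0.839276
P(Satellite uplink lost) [OR] = 1 − (1−0.839276) × (1−0.25) = 0.879457
Rounded to 4 decimal places: P(Satellite uplink lost) ≈ 0.8795.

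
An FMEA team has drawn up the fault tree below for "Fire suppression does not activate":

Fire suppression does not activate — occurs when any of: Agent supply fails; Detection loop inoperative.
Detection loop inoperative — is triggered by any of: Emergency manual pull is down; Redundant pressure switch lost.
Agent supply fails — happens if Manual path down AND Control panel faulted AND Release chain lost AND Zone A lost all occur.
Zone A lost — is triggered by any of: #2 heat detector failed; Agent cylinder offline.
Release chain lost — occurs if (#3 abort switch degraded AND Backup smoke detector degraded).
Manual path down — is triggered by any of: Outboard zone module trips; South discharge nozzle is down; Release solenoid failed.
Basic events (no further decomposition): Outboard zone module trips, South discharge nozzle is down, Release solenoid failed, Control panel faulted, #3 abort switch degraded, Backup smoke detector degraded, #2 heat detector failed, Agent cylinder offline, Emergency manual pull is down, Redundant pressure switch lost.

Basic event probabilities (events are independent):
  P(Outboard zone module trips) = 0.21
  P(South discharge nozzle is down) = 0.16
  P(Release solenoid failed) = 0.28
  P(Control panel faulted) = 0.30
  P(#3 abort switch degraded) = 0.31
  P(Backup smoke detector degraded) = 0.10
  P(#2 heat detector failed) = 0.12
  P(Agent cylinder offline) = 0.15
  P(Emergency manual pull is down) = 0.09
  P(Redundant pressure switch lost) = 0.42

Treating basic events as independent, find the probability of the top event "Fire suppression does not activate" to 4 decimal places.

P(Manual path down) [OR] = 1 − (1−0.21) × (1−0.16) × (1−0.28) = 0.522208
P(Release chain lost) [AND] = 0.31 × 0.10 = 0.031000
P(Zone A lost) [OR] = 1 − (1−0.12) × (1−0.15) = 0.252000
P(Agent supply fails) [AND] = 0.522208 × 0.30 × 0.031000 × 0.252000 = 0.001224
P(Detection loop inoperative) [OR] = 1 − (1−0.09) × (1−0.42) = 0.472200
P(Fire suppression does not activate) [OR] = 1 − (1−0.001224) × (1−0.472200) = 0.472846
Rounded to 4 decimal places: P(Fire suppression does not activate) ≈ 0.4728.

0.4728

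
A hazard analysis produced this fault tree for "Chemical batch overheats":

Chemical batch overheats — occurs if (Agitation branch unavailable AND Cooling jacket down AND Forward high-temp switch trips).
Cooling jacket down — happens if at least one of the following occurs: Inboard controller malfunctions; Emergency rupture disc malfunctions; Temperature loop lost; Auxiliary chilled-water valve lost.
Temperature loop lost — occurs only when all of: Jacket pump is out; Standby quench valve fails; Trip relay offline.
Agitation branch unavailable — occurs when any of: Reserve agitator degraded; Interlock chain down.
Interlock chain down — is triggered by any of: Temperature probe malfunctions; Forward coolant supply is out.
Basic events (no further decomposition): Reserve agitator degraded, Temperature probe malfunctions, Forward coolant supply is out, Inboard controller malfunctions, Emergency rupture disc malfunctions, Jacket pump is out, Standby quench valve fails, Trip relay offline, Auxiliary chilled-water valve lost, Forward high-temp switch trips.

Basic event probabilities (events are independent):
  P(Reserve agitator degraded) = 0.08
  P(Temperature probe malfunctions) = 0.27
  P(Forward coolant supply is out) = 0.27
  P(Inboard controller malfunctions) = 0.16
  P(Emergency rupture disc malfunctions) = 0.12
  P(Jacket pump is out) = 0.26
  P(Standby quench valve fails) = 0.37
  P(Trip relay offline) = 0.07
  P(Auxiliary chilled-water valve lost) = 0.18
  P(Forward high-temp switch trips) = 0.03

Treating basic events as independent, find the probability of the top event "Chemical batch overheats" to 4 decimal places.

0.0061

P(Interlock chain down) [OR] = 1 − (1−0.27) × (1−0.27) = 0.467100
P(Agitation branch unavailable) [OR] = 1 − (1−0.08) × (1−0.467100) = 0.509732
P(Temperature loop lost) [AND] = 0.26 × 0.37 × 0.07 = 0.006734
P(Cooling jacket down) [OR] = 1 − (1−0.16) × (1−0.12) × (1−0.006734) × (1−0.18) = 0.397938
P(Chemical batch overheats) [AND] = 0.509732 × 0.397938 × 0.03 = 0.006085
Rounded to 4 decimal places: P(Chemical batch overheats) ≈ 0.0061.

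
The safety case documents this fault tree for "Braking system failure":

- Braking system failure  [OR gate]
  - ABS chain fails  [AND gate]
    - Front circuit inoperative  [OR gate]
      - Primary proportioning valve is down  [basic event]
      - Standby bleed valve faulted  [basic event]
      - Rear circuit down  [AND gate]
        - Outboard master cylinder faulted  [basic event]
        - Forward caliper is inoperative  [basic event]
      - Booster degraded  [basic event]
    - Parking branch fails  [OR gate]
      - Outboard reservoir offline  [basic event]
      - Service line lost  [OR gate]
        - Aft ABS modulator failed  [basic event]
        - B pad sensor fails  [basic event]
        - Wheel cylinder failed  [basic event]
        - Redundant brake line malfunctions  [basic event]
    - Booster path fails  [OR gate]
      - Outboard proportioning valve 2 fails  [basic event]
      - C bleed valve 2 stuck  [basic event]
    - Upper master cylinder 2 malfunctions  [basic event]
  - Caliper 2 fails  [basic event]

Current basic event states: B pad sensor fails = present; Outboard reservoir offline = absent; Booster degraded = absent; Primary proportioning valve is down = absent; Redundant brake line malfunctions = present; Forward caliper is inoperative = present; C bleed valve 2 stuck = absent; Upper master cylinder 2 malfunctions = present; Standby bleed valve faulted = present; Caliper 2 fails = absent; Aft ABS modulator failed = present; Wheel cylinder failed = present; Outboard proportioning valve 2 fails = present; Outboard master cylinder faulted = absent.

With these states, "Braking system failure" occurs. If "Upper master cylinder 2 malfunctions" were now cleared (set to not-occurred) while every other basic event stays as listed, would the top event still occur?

No

Counterfactual: set "Upper master cylinder 2 malfunctions" to not occurred.
Rear circuit down [AND]: Outboard master cylinder faulted=not, Forward caliper is inoperative=occurs → not all inputs occur → does not occur.
Front circuit inoperative [OR]: Primary proportioning valve is down=not, Standby bleed valve faulted=occurs, Rear circuit down=not, Booster degraded=not → at least one input occurs → occurs.
Service line lost [OR]: Aft ABS modulator failed=occurs, B pad sensor fails=occurs, Wheel cylinder failed=occurs, Redundant brake line malfunctions=occurs → at least one input occurs → occurs.
Parking branch fails [OR]: Outboard reservoir offline=not, Service line lost=occurs → at least one input occurs → occurs.
Booster path fails [OR]: Outboard proportioning valve 2 fails=occurs, C bleed valve 2 stuck=not → at least one input occurs → occurs.
ABS chain fails [AND]: Front circuit inoperative=occurs, Parking branch fails=occurs, Booster path fails=occurs, Upper master cylinder 2 malfunctions=not → not all inputs occur → does not occur.
Braking system failure [OR]: ABS chain fails=not, Caliper 2 fails=not → no input occurs → does not occur.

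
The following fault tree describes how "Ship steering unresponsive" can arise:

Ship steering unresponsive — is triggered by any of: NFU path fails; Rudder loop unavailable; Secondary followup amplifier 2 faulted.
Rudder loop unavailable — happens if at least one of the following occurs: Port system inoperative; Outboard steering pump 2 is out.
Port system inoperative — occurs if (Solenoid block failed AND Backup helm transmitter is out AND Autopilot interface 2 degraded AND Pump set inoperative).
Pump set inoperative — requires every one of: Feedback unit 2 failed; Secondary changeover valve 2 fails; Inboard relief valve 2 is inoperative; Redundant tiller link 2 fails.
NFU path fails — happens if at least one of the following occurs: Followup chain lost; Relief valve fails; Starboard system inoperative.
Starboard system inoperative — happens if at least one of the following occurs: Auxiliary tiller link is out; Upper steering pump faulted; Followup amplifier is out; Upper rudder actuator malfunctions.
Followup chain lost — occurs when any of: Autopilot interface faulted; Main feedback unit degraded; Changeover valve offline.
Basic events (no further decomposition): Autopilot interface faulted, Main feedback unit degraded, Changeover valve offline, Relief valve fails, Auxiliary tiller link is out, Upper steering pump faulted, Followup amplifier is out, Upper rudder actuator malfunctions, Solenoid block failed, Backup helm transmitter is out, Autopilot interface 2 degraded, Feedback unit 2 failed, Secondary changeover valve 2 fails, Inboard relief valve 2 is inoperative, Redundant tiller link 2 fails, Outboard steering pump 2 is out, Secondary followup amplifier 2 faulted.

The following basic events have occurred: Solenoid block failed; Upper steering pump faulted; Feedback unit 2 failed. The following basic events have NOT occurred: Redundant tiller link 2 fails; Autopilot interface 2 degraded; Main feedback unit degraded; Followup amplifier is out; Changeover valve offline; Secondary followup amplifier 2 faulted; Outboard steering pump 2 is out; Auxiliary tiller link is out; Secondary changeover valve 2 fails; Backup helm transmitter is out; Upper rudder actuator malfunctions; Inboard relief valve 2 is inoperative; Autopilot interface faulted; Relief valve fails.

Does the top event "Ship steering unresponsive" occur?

Yes

Followup chain lost [OR]: Autopilot interface faulted=not, Main feedback unit degraded=not, Changeover valve offline=not → no input occurs → does not occur.
Starboard system inoperative [OR]: Auxiliary tiller link is out=not, Upper steering pump faulted=occurs, Followup amplifier is out=not, Upper rudder actuator malfunctions=not → at least one input occurs → occurs.
NFU path fails [OR]: Followup chain lost=not, Relief valve fails=not, Starboard system inoperative=occurs → at least one input occurs → occurs.
Pump set inoperative [AND]: Feedback unit 2 failed=occurs, Secondary changeover valve 2 fails=not, Inboard relief valve 2 is inoperative=not, Redundant tiller link 2 fails=not → not all inputs occur → does not occur.
Port system inoperative [AND]: Solenoid block failed=occurs, Backup helm transmitter is out=not, Autopilot interface 2 degraded=not, Pump set inoperative=not → not all inputs occur → does not occur.
Rudder loop unavailable [OR]: Port system inoperative=not, Outboard steering pump 2 is out=not → no input occurs → does not occur.
Ship steering unresponsive [OR]: NFU path fails=occurs, Rudder loop unavailable=not, Secondary followup amplifier 2 faulted=not → at least one input occurs → occurs.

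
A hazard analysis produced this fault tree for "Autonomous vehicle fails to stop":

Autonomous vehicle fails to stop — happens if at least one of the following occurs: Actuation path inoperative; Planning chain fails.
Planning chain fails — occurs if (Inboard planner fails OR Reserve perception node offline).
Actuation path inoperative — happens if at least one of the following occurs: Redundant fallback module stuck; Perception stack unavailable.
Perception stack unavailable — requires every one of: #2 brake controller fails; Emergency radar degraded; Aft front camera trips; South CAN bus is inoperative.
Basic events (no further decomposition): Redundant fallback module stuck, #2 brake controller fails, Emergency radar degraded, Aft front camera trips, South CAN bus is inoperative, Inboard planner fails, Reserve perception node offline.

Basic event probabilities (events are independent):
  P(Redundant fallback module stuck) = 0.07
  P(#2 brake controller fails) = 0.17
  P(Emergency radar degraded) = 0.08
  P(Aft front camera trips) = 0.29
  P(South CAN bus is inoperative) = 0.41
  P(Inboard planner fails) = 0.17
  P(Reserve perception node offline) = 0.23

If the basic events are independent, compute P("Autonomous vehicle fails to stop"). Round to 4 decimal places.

0.4066

P(Perception stack unavailable) [AND] = 0.17 × 0.08 × 0.29 × 0.41 = 0.001617
P(Actuation path inoperative) [OR] = 1 − (1−0.07) × (1−0.001617) = 0.071504
P(Planning chain fails) [OR] = 1 − (1−0.17) × (1−0.23) = 0.360900
P(Autonomous vehicle fails to stop) [OR] = 1 − (1−0.071504) × (1−0.360900) = 0.406598
Rounded to 4 decimal places: P(Autonomous vehicle fails to stop) ≈ 0.4066.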